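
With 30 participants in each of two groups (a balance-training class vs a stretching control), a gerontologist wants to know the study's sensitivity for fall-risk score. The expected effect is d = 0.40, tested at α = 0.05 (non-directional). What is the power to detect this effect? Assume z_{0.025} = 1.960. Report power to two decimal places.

power ≈ 0.34

For two equal groups, power = Φ(d·√(n/2) − z_{α/2}).
d·√(n/2) = 0.40 × √(30/2) = 0.40 × 3.873 = 1.549.
z_β = 1.549 − 1.960 = -0.411.
Power = Φ(-0.411) = 0.341.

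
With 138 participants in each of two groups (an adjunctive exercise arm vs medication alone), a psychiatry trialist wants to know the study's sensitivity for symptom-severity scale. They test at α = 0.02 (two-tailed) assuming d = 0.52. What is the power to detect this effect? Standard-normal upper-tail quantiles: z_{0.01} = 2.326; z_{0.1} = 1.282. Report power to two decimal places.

For two equal groups, power = Φ(d·√(n/2) − z_{α/2}).
d·√(n/2) = 0.52 × √(138/2) = 0.52 × 8.307 = 4.319.
z_β = 4.319 − 2.326 = 1.993.
Power = Φ(1.993) = 0.977.

power ≈ 0.98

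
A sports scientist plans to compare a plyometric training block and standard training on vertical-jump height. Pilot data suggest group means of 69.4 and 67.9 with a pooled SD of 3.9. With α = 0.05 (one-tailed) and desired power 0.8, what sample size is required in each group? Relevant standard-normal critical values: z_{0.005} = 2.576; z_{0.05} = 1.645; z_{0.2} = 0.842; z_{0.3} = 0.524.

Cohen's d = |M₁ − M₂| / SD_pooled = |69.4 − 67.9| / 3.9 = 1.5 / 3.9 = 0.385.
For two independent groups with equal n: n = 2·((z_{α} + z_β) / d)².
z_{α} + z_β = 1.645 + 0.842 = 2.487.
n = 2 × (2.487 / 0.385)² = 2 × 6.460² = 2 × 41.73 = 83.5.
Round up to the next whole participant.

n = 84 per group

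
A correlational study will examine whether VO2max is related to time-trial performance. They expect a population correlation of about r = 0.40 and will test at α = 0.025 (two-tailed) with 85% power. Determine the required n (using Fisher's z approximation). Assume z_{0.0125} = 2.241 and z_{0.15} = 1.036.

n = 63

Fisher's z: C = ½·ln((1+r)/(1−r)) = ½·ln(2.3333) = 0.4236.
n = ((z_{α/2} + z_β)/C)² + 3.
(2.241 + 1.036) / 0.4236 = 3.277 / 0.4236 = 7.736.
n = 7.736² + 3 = 59.85 + 3 = 62.8.
Round up.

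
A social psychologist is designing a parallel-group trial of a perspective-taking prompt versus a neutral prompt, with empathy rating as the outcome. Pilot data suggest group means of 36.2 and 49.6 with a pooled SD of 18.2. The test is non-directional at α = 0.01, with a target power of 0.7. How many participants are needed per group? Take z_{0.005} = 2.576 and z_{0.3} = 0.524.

n = 36 per group

Cohen's d = |M₁ − M₂| / SD_pooled = |36.2 − 49.6| / 18.2 = 13.4 / 18.2 = 0.736.
For two independent groups with equal n: n = 2·((z_{α/2} + z_β) / d)².
z_{α/2} + z_β = 2.576 + 0.524 = 3.100.
n = 2 × (3.100 / 0.736)² = 2 × 4.212² = 2 × 17.74 = 35.5.
Round up to the next whole participant.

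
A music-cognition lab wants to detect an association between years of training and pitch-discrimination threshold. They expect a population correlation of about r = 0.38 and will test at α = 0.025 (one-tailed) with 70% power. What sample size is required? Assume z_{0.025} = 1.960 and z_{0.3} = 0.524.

n = 42

Fisher's z: C = ½·ln((1+r)/(1−r)) = ½·ln(2.2258) = 0.4001.
n = ((z_{α} + z_β)/C)² + 3.
(1.960 + 0.524) / 0.4001 = 2.484 / 0.4001 = 6.208.
n = 6.208² + 3 = 38.54 + 3 = 41.5.
Round up.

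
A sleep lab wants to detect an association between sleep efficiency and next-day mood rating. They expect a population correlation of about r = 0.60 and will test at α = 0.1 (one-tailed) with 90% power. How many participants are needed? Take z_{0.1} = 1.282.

n = 17

Fisher's z: C = ½·ln((1+r)/(1−r)) = ½·ln(4.0000) = 0.6931.
n = ((z_{α} + z_β)/C)² + 3.
(1.282 + 1.282) / 0.6931 = 2.564 / 0.6931 = 3.699.
n = 3.699² + 3 = 13.68 + 3 = 16.7.
Round up.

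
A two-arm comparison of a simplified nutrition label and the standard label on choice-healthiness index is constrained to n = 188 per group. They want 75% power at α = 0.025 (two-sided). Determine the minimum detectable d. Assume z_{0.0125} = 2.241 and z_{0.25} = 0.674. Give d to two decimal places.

For two independent groups of n = 188 each: d_min = (z_{α/2} + z_β)·√(2/n).
z-sum = 2.241 + 0.674 = 2.915.
d_min = 2.915 × √(2/188) = 2.915 × 0.1031 = 0.301.

d_min ≈ 0.30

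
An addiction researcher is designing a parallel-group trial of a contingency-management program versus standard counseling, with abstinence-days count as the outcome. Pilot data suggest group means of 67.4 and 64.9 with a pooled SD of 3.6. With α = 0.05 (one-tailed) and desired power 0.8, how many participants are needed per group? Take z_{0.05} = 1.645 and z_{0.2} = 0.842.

n = 26 per group

Cohen's d = |M₁ − M₂| / SD_pooled = |67.4 − 64.9| / 3.6 = 2.5 / 3.6 = 0.694.
For two independent groups with equal n: n = 2·((z_{α} + z_β) / d)².
z_{α} + z_β = 1.645 + 0.842 = 2.487.
n = 2 × (2.487 / 0.694)² = 2 × 3.584² = 2 × 12.84 = 25.7.
Round up to the next whole participant.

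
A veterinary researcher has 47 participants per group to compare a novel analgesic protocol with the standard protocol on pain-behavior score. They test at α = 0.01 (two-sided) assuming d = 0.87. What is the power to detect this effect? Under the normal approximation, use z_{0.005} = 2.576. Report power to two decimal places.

For two equal groups, power = Φ(d·√(n/2) − z_{α/2}).
d·√(n/2) = 0.87 × √(47/2) = 0.87 × 4.848 = 4.217.
z_β = 4.217 − 2.576 = 1.641.
Power = Φ(1.641) = 0.950.

power ≈ 0.95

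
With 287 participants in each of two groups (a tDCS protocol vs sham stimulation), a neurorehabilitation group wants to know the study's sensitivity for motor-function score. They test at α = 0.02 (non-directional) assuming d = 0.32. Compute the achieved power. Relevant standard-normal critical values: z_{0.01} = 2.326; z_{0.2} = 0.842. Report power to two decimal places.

For two equal groups, power = Φ(d·√(n/2) − z_{α/2}).
d·√(n/2) = 0.32 × √(287/2) = 0.32 × 11.979 = 3.833.
z_β = 3.833 − 2.326 = 1.507.
Power = Φ(1.507) = 0.934.

power ≈ 0.93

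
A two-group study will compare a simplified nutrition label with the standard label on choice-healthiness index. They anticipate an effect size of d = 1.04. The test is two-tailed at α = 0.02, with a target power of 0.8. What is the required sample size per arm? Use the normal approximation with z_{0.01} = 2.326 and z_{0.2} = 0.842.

For two independent groups with equal n: n = 2·((z_{α/2} + z_β) / d)².
z_{α/2} + z_β = 2.326 + 0.842 = 3.168.
n = 2 × (3.168 / 1.04)² = 2 × 3.046² = 2 × 9.28 = 18.6.
Round up to the next whole participant.

n = 19 per group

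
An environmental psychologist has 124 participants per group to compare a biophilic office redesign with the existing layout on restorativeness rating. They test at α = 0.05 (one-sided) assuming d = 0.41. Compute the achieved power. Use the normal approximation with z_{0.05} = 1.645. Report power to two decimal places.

power ≈ 0.94

For two equal groups, power = Φ(d·√(n/2) − z_{α}).
d·√(n/2) = 0.41 × √(124/2) = 0.41 × 7.874 = 3.228.
z_β = 3.228 − 1.645 = 1.583.
Power = Φ(1.583) = 0.943.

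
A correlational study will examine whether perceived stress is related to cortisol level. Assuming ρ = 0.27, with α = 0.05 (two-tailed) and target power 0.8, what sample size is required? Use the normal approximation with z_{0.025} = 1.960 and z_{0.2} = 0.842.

Fisher's z: C = ½·ln((1+r)/(1−r)) = ½·ln(1.7397) = 0.2769.
n = ((z_{α/2} + z_β)/C)² + 3.
(1.960 + 0.842) / 0.2769 = 2.802 / 0.2769 = 10.119.
n = 10.119² + 3 = 102.40 + 3 = 105.4.
Round up.

n = 106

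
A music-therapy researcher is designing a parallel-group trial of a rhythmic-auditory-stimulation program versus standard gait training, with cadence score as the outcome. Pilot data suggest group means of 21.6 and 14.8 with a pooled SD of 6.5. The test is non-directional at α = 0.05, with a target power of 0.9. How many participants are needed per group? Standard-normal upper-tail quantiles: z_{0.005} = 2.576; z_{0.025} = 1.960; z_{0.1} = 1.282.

Cohen's d = |M₁ − M₂| / SD_pooled = |21.6 − 14.8| / 6.5 = 6.8 / 6.5 = 1.046.
For two independent groups with equal n: n = 2·((z_{α/2} + z_β) / d)².
z_{α/2} + z_β = 1.960 + 1.282 = 3.242.
n = 2 × (3.242 / 1.046)² = 2 × 3.099² = 2 × 9.61 = 19.2.
Round up to the next whole participant.

n = 20 per group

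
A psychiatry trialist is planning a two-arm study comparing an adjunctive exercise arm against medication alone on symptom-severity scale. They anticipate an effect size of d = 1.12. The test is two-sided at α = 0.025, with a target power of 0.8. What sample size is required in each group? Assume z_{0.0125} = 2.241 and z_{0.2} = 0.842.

n = 16 per group

For two independent groups with equal n: n = 2·((z_{α/2} + z_β) / d)².
z_{α/2} + z_β = 2.241 + 0.842 = 3.083.
n = 2 × (3.083 / 1.12)² = 2 × 2.753² = 2 × 7.58 = 15.2.
Round up to the next whole participant.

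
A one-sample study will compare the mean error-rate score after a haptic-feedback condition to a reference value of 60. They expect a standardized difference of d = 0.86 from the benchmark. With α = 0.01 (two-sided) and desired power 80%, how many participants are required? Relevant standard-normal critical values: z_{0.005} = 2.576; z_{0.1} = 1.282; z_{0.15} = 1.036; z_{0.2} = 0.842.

n = 16

For a one-sample test: n = ((z_{α/2} + z_β) / d)².
z_{α/2} + z_β = 2.576 + 0.842 = 3.418.
n = (3.418 / 0.86)² = 3.974² = 15.80.
Round up.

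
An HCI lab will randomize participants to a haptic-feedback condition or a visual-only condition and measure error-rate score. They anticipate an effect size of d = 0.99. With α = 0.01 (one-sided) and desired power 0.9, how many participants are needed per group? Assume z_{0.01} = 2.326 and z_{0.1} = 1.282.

n = 27 per group

For two independent groups with equal n: n = 2·((z_{α} + z_β) / d)².
z_{α} + z_β = 2.326 + 1.282 = 3.608.
n = 2 × (3.608 / 0.99)² = 2 × 3.644² = 2 × 13.28 = 26.6.
Round up to the next whole participant.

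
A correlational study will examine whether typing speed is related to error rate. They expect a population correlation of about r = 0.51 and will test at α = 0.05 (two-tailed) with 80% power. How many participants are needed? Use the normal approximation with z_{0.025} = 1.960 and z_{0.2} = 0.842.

Fisher's z: C = ½·ln((1+r)/(1−r)) = ½·ln(3.0816) = 0.5627.
n = ((z_{α/2} + z_β)/C)² + 3.
(1.960 + 0.842) / 0.5627 = 2.802 / 0.5627 = 4.980.
n = 4.980² + 3 = 24.80 + 3 = 27.8.
Round up.

n = 28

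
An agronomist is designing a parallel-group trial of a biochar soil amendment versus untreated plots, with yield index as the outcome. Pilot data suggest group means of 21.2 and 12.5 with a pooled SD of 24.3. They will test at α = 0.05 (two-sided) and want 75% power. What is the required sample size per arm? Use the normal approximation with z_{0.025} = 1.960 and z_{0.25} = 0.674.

n = 109 per group

Cohen's d = |M₁ − M₂| / SD_pooled = |21.2 − 12.5| / 24.3 = 8.7 / 24.3 = 0.358.
For two independent groups with equal n: n = 2·((z_{α/2} + z_β) / d)².
z_{α/2} + z_β = 1.960 + 0.674 = 2.634.
n = 2 × (2.634 / 0.358)² = 2 × 7.358² = 2 × 54.13 = 108.3.
Round up to the next whole participant.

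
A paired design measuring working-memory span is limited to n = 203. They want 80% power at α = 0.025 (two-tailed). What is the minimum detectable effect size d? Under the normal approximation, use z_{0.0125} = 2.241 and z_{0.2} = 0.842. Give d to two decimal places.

d_min ≈ 0.22

For a single sample (or paired design) of n = 203: d_min = (z_{α/2} + z_β)/√n.
z-sum = 2.241 + 0.842 = 3.083.
d_min = 3.083 / √203 = 3.083 / 14.248 = 0.216.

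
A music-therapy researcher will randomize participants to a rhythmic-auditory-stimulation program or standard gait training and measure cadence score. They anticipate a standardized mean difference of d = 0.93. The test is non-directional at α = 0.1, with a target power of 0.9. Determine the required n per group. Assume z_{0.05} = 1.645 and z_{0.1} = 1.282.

For two independent groups with equal n: n = 2·((z_{α/2} + z_β) / d)².
z_{α/2} + z_β = 1.645 + 1.282 = 2.927.
n = 2 × (2.927 / 0.93)² = 2 × 3.147² = 2 × 9.91 = 19.8.
Round up to the next whole participant.

n = 20 per group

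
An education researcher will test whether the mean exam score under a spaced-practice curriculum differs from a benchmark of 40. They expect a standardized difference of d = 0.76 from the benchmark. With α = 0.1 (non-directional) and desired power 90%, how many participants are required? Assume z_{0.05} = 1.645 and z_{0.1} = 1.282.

For a one-sample test: n = ((z_{α/2} + z_β) / d)².
z_{α/2} + z_β = 1.645 + 1.282 = 2.927.
n = (2.927 / 0.76)² = 3.851² = 14.83.
Round up.

n = 15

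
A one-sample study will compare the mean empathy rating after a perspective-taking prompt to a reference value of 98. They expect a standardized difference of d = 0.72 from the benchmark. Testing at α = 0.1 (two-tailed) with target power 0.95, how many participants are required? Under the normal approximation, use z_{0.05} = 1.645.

For a one-sample test: n = ((z_{α/2} + z_β) / d)².
z_{α/2} + z_β = 1.645 + 1.645 = 3.290.
n = (3.290 / 0.72)² = 4.569² = 20.88.
Round up.

n = 21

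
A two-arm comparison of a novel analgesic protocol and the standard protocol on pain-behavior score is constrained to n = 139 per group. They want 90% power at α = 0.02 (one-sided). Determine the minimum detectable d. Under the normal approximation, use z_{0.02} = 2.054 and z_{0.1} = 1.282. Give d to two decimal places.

d_min ≈ 0.40

For two independent groups of n = 139 each: d_min = (z_{α} + z_β)·√(2/n).
z-sum = 2.054 + 1.282 = 3.336.
d_min = 3.336 × √(2/139) = 3.336 × 0.1200 = 0.400.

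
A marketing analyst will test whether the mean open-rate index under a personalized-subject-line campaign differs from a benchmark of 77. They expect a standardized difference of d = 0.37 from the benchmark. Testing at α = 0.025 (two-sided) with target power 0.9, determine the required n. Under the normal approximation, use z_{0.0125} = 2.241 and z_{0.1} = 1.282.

For a one-sample test: n = ((z_{α/2} + z_β) / d)².
z_{α/2} + z_β = 2.241 + 1.282 = 3.523.
n = (3.523 / 0.37)² = 9.522² = 90.66.
Round up.

n = 91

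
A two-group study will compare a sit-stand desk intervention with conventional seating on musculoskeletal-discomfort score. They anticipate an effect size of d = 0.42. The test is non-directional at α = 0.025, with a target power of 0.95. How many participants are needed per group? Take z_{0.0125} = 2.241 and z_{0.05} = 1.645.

n = 172 per group

For two independent groups with equal n: n = 2·((z_{α/2} + z_β) / d)².
z_{α/2} + z_β = 2.241 + 1.645 = 3.886.
n = 2 × (3.886 / 0.42)² = 2 × 9.252² = 2 × 85.61 = 171.2.
Round up to the next whole participant.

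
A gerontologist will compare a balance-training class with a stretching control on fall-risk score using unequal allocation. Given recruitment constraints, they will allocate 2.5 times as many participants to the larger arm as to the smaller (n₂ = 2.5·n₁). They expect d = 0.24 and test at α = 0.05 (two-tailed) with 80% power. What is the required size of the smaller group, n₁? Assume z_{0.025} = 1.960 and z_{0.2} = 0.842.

With allocation ratio k = n₂/n₁ = 2.5, Var(x̄₁−x̄₂) = σ²(1/n₁ + 1/(k·n₁)) = σ²·(k+1)/(k·n₁).
So n₁ = (1 + 1/k)·((z_{α/2} + z_β)/d)² = 1.400 × (2.802/0.24)².
n₁ = 1.400 × 136.31 = 190.8.
Round up: n₁ = 191, giving n₂ = ⌈2.5 × 191⌉ = ⌈477.5⌉ = 478.

n₁ = 191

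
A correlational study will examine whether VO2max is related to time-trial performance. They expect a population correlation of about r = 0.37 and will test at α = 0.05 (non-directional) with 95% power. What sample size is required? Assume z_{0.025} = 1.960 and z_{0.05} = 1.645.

n = 90

Fisher's z: C = ½·ln((1+r)/(1−r)) = ½·ln(2.1746) = 0.3884.
n = ((z_{α/2} + z_β)/C)² + 3.
(1.960 + 1.645) / 0.3884 = 3.605 / 0.3884 = 9.282.
n = 9.282² + 3 = 86.15 + 3 = 89.1.
Round up.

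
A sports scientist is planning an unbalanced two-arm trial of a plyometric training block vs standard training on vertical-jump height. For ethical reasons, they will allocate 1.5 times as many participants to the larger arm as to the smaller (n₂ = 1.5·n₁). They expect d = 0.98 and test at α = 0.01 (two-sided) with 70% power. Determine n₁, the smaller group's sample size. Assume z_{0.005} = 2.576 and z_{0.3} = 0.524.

With allocation ratio k = n₂/n₁ = 1.5, Var(x̄₁−x̄₂) = σ²(1/n₁ + 1/(k·n₁)) = σ²·(k+1)/(k·n₁).
So n₁ = (1 + 1/k)·((z_{α/2} + z_β)/d)² = 1.667 × (3.100/0.98)².
n₁ = 1.667 × 10.01 = 16.7.
Round up: n₁ = 17, giving n₂ = ⌈1.5 × 17⌉ = ⌈25.5⌉ = 26.

n₁ = 17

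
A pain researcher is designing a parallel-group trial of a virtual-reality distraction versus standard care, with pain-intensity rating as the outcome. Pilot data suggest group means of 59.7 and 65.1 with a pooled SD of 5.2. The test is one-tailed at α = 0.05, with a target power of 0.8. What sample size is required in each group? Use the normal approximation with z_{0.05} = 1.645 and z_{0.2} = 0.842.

Cohen's d = |M₁ − M₂| / SD_pooled = |59.7 − 65.1| / 5.2 = 5.4 / 5.2 = 1.038.
For two independent groups with equal n: n = 2·((z_{α} + z_β) / d)².
z_{α} + z_β = 1.645 + 0.842 = 2.487.
n = 2 × (2.487 / 1.038)² = 2 × 2.396² = 2 × 5.74 = 11.5.
Round up to the next whole participant.

n = 12 per group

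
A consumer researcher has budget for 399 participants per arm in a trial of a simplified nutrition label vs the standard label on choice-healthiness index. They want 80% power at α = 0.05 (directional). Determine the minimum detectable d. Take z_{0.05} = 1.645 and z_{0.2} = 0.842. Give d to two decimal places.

d_min ≈ 0.18

For two independent groups of n = 399 each: d_min = (z_{α} + z_β)·√(2/n).
z-sum = 1.645 + 0.842 = 2.487.
d_min = 2.487 × √(2/399) = 2.487 × 0.0708 = 0.176.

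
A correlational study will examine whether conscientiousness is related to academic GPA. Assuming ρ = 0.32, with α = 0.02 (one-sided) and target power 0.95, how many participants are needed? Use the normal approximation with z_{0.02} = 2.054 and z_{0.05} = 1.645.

n = 128

Fisher's z: C = ½·ln((1+r)/(1−r)) = ½·ln(1.9412) = 0.3316.
n = ((z_{α} + z_β)/C)² + 3.
(2.054 + 1.645) / 0.3316 = 3.699 / 0.3316 = 11.155.
n = 11.155² + 3 = 124.43 + 3 = 127.4.
Round up.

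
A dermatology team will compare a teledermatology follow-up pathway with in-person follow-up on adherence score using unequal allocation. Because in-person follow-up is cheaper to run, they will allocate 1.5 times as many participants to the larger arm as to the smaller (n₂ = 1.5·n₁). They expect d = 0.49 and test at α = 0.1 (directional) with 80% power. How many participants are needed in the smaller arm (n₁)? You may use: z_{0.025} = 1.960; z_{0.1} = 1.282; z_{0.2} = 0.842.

n₁ = 32

With allocation ratio k = n₂/n₁ = 1.5, Var(x̄₁−x̄₂) = σ²(1/n₁ + 1/(k·n₁)) = σ²·(k+1)/(k·n₁).
So n₁ = (1 + 1/k)·((z_{α} + z_β)/d)² = 1.667 × (2.124/0.49)².
n₁ = 1.667 × 18.79 = 31.3.
Round up: n₁ = 32, giving n₂ = 1.5 × 32 = 48.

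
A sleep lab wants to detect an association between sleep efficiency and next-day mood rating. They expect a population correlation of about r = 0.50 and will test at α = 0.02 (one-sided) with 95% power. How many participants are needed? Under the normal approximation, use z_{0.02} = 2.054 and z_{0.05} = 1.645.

Fisher's z: C = ½·ln((1+r)/(1−r)) = ½·ln(3.0000) = 0.5493.
n = ((z_{α} + z_β)/C)² + 3.
(2.054 + 1.645) / 0.5493 = 3.699 / 0.5493 = 6.734.
n = 6.734² + 3 = 45.35 + 3 = 48.3.
Round up.

n = 49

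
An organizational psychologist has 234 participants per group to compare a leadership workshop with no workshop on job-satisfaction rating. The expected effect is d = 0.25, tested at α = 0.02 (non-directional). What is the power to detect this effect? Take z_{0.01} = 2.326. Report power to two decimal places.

power ≈ 0.65

For two equal groups, power = Φ(d·√(n/2) − z_{α/2}).
d·√(n/2) = 0.25 × √(234/2) = 0.25 × 10.817 = 2.704.
z_β = 2.704 − 2.326 = 0.378.
Power = Φ(0.378) = 0.647.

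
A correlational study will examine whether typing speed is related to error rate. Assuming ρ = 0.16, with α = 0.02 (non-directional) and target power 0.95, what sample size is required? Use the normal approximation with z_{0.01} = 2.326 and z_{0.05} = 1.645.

n = 609

Fisher's z: C = ½·ln((1+r)/(1−r)) = ½·ln(1.3810) = 0.1614.
n = ((z_{α/2} + z_β)/C)² + 3.
(2.326 + 1.645) / 0.1614 = 3.971 / 0.1614 = 24.603.
n = 24.603² + 3 = 605.33 + 3 = 608.3.
Round up.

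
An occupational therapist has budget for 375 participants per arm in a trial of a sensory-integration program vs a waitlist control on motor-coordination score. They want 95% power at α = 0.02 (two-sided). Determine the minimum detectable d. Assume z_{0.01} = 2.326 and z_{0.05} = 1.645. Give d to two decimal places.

d_min ≈ 0.29

For two independent groups of n = 375 each: d_min = (z_{α/2} + z_β)·√(2/n).
z-sum = 2.326 + 1.645 = 3.971.
d_min = 3.971 × √(2/375) = 3.971 × 0.0730 = 0.290.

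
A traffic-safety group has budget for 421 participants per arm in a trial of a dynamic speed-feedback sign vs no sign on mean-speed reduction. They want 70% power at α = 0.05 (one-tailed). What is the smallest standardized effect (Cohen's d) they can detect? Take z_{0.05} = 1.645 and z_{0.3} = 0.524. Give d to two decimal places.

For two independent groups of n = 421 each: d_min = (z_{α} + z_β)·√(2/n).
z-sum = 1.645 + 0.524 = 2.169.
d_min = 2.169 × √(2/421) = 2.169 × 0.0689 = 0.149.

d_min ≈ 0.15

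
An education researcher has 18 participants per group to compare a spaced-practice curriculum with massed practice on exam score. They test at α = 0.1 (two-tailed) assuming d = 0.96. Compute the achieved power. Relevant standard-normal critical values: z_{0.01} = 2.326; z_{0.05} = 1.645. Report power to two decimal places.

power ≈ 0.89

For two equal groups, power = Φ(d·√(n/2) − z_{α/2}).
d·√(n/2) = 0.96 × √(18/2) = 0.96 × 3.000 = 2.880.
z_β = 2.880 − 1.645 = 1.235.
Power = Φ(1.235) = 0.892.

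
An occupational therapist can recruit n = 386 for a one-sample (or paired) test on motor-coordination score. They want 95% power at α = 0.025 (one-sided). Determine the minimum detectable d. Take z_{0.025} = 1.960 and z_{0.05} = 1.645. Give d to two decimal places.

d_min ≈ 0.18

For a single sample (or paired design) of n = 386: d_min = (z_{α} + z_β)/√n.
z-sum = 1.960 + 1.645 = 3.605.
d_min = 3.605 / √386 = 3.605 / 19.647 = 0.183.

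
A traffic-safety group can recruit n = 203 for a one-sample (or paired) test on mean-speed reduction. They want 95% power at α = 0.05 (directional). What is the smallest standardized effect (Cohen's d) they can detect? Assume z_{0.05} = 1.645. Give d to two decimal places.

For a single sample (or paired design) of n = 203: d_min = (z_{α} + z_β)/√n.
z-sum = 1.645 + 1.645 = 3.290.
d_min = 3.290 / √203 = 3.290 / 14.248 = 0.231.

d_min ≈ 0.23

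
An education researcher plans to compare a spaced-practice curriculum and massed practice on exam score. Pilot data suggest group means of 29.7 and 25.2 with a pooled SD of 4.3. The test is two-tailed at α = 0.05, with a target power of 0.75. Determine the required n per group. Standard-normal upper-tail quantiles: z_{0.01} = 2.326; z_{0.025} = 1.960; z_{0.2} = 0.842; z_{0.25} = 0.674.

n = 13 per group

Cohen's d = |M₁ − M₂| / SD_pooled = |29.7 − 25.2| / 4.3 = 4.5 / 4.3 = 1.047.
For two independent groups with equal n: n = 2·((z_{α/2} + z_β) / d)².
z_{α/2} + z_β = 1.960 + 0.674 = 2.634.
n = 2 × (2.634 / 1.047)² = 2 × 2.516² = 2 × 6.33 = 12.7.
Round up to the next whole participant.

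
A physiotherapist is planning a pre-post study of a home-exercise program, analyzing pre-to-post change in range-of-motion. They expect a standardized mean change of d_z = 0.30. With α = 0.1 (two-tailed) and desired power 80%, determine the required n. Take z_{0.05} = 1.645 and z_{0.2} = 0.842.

For a paired (one-sample on differences) test: n = ((z_{α/2} + z_β) / d)².
z_{α/2} + z_β = 1.645 + 0.842 = 2.487.
n = (2.487 / 0.30)² = 8.290² = 68.72.
Round up.

n = 69 pairs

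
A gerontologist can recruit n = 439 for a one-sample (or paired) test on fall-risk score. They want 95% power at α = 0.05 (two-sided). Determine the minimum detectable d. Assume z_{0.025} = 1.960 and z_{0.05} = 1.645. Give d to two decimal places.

For a single sample (or paired design) of n = 439: d_min = (z_{α/2} + z_β)/√n.
z-sum = 1.960 + 1.645 = 3.605.
d_min = 3.605 / √439 = 3.605 / 20.952 = 0.172.

d_min ≈ 0.17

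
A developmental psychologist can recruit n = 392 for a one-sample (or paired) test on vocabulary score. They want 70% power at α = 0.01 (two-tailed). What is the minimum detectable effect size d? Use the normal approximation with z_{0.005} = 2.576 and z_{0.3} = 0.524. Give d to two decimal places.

For a single sample (or paired design) of n = 392: d_min = (z_{α/2} + z_β)/√n.
z-sum = 2.576 + 0.524 = 3.100.
d_min = 3.100 / √392 = 3.100 / 19.799 = 0.157.

d_min ≈ 0.16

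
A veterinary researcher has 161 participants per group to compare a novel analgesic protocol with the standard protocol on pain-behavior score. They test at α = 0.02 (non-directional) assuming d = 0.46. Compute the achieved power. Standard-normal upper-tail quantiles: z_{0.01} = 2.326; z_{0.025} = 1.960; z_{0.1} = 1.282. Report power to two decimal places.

power ≈ 0.96

For two equal groups, power = Φ(d·√(n/2) − z_{α/2}).
d·√(n/2) = 0.46 × √(161/2) = 0.46 × 8.972 = 4.127.
z_β = 4.127 − 2.326 = 1.801.
Power = Φ(1.801) = 0.964.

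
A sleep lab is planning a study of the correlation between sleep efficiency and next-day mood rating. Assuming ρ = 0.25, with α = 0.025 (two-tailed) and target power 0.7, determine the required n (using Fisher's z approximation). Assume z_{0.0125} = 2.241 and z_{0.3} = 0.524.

n = 121

Fisher's z: C = ½·ln((1+r)/(1−r)) = ½·ln(1.6667) = 0.2554.
n = ((z_{α/2} + z_β)/C)² + 3.
(2.241 + 0.524) / 0.2554 = 2.765 / 0.2554 = 10.826.
n = 10.826² + 3 = 117.21 + 3 = 120.2.
Round up.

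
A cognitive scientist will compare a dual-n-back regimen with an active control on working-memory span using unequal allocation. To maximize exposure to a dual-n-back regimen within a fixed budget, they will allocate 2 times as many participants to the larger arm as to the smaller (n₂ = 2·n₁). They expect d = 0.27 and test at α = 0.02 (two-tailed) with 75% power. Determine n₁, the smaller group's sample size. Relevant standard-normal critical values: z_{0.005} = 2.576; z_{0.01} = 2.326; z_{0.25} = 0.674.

With allocation ratio k = n₂/n₁ = 2, Var(x̄₁−x̄₂) = σ²(1/n₁ + 1/(k·n₁)) = σ²·(k+1)/(k·n₁).
So n₁ = (1 + 1/k)·((z_{α/2} + z_β)/d)² = 1.500 × (3.000/0.27)².
n₁ = 1.500 × 123.46 = 185.2.
Round up: n₁ = 186, giving n₂ = 2 × 186 = 372.

n₁ = 186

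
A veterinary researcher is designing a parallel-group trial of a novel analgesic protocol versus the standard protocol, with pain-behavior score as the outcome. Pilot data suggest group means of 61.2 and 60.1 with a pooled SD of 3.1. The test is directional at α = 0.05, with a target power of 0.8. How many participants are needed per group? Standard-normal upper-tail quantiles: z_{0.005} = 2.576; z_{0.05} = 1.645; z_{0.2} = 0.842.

Cohen's d = |M₁ − M₂| / SD_pooled = |61.2 − 60.1| / 3.1 = 1.1 / 3.1 = 0.355.
For two independent groups with equal n: n = 2·((z_{α} + z_β) / d)².
z_{α} + z_β = 1.645 + 0.842 = 2.487.
n = 2 × (2.487 / 0.355)² = 2 × 7.006² = 2 × 49.08 = 98.2.
Round up to the next whole participant.

n = 99 per group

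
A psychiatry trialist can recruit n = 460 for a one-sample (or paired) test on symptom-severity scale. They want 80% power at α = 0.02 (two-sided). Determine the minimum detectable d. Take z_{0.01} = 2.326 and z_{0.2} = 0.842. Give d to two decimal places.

For a single sample (or paired design) of n = 460: d_min = (z_{α/2} + z_β)/√n.
z-sum = 2.326 + 0.842 = 3.168.
d_min = 3.168 / √460 = 3.168 / 21.448 = 0.148.

d_min ≈ 0.15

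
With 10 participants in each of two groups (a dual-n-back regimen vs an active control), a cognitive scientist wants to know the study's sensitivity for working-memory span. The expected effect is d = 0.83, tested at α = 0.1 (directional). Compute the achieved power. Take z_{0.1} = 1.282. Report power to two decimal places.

power ≈ 0.72

For two equal groups, power = Φ(d·√(n/2) − z_{α}).
d·√(n/2) = 0.83 × √(10/2) = 0.83 × 2.236 = 1.856.
z_β = 1.856 − 1.282 = 0.574.
Power = Φ(0.574) = 0.717.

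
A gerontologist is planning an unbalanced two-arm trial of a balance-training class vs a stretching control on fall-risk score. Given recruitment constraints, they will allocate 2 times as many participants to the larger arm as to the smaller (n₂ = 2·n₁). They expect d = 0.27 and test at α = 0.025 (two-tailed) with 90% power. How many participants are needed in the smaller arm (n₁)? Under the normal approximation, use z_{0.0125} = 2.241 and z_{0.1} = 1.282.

With allocation ratio k = n₂/n₁ = 2, Var(x̄₁−x̄₂) = σ²(1/n₁ + 1/(k·n₁)) = σ²·(k+1)/(k·n₁).
So n₁ = (1 + 1/k)·((z_{α/2} + z_β)/d)² = 1.500 × (3.523/0.27)².
n₁ = 1.500 × 170.25 = 255.4.
Round up: n₁ = 256, giving n₂ = 2 × 256 = 512.

n₁ = 256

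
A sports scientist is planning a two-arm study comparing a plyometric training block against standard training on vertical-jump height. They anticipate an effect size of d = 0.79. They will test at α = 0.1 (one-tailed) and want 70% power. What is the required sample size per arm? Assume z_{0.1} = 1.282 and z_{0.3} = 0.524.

For two independent groups with equal n: n = 2·((z_{α} + z_β) / d)².
z_{α} + z_β = 1.282 + 0.524 = 1.806.
n = 2 × (1.806 / 0.79)² = 2 × 2.286² = 2 × 5.23 = 10.5.
Round up to the next whole participant.

n = 11 per group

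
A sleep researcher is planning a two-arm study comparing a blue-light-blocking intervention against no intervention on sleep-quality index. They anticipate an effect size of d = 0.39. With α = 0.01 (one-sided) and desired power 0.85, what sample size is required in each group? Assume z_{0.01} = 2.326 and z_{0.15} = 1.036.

n = 149 per group

For two independent groups with equal n: n = 2·((z_{α} + z_β) / d)².
z_{α} + z_β = 2.326 + 1.036 = 3.362.
n = 2 × (3.362 / 0.39)² = 2 × 8.621² = 2 × 74.31 = 148.6.
Round up to the next whole participant.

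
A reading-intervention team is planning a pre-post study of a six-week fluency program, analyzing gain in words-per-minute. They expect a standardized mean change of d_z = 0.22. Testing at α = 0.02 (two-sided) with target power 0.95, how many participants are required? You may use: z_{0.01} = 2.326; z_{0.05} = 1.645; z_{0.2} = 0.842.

n = 326 pairs

For a paired (one-sample on differences) test: n = ((z_{α/2} + z_β) / d)².
z_{α/2} + z_β = 2.326 + 1.645 = 3.971.
n = (3.971 / 0.22)² = 18.050² = 325.80.
Round up.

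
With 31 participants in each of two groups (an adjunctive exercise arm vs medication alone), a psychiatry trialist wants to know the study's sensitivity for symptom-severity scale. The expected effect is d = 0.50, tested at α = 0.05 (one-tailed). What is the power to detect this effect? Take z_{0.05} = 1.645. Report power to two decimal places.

For two equal groups, power = Φ(d·√(n/2) − z_{α}).
d·√(n/2) = 0.50 × √(31/2) = 0.50 × 3.937 = 1.969.
z_β = 1.969 − 1.645 = 0.324.
Power = Φ(0.324) = 0.627.

power ≈ 0.63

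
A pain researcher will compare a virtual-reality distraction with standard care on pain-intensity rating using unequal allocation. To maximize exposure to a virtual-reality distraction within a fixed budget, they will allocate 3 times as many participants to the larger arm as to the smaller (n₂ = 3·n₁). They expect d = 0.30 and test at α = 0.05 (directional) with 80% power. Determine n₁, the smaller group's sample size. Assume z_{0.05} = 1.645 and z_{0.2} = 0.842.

With allocation ratio k = n₂/n₁ = 3, Var(x̄₁−x̄₂) = σ²(1/n₁ + 1/(k·n₁)) = σ²·(k+1)/(k·n₁).
So n₁ = (1 + 1/k)·((z_{α} + z_β)/d)² = 1.333 × (2.487/0.30)².
n₁ = 1.333 × 68.72 = 91.6.
Round up: n₁ = 92, giving n₂ = 3 × 92 = 276.

n₁ = 92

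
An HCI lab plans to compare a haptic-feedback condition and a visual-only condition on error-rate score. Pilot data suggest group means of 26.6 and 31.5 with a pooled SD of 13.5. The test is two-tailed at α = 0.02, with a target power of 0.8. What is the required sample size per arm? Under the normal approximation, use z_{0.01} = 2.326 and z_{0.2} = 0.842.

n = 153 per group

Cohen's d = |M₁ − M₂| / SD_pooled = |26.6 − 31.5| / 13.5 = 4.9 / 13.5 = 0.363.
For two independent groups with equal n: n = 2·((z_{α/2} + z_β) / d)².
z_{α/2} + z_β = 2.326 + 0.842 = 3.168.
n = 2 × (3.168 / 0.363)² = 2 × 8.727² = 2 × 76.17 = 152.3.
Round up to the next whole participant.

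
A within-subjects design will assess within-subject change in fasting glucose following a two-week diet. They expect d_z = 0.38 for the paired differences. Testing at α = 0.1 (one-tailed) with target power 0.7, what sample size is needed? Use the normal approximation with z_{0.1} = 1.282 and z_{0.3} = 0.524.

n = 23 pairs

For a paired (one-sample on differences) test: n = ((z_{α} + z_β) / d)².
z_{α} + z_β = 1.282 + 0.524 = 1.806.
n = (1.806 / 0.38)² = 4.753² = 22.59.
Round up.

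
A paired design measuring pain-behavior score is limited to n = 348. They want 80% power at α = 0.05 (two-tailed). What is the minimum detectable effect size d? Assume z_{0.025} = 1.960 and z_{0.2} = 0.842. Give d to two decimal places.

d_min ≈ 0.15

For a single sample (or paired design) of n = 348: d_min = (z_{α/2} + z_β)/√n.
z-sum = 1.960 + 0.842 = 2.802.
d_min = 2.802 / √348 = 2.802 / 18.655 = 0.150.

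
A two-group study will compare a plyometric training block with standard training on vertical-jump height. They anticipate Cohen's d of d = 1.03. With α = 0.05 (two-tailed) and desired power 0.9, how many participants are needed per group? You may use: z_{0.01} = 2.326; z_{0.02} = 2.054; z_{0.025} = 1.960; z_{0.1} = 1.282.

n = 20 per group

For two independent groups with equal n: n = 2·((z_{α/2} + z_β) / d)².
z_{α/2} + z_β = 1.960 + 1.282 = 3.242.
n = 2 × (3.242 / 1.03)² = 2 × 3.148² = 2 × 9.91 = 19.8.
Round up to the next whole participant.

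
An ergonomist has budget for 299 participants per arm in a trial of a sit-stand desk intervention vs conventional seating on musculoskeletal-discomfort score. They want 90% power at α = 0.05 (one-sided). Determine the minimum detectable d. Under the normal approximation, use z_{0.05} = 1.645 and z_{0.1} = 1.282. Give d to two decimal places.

For two independent groups of n = 299 each: d_min = (z_{α} + z_β)·√(2/n).
z-sum = 1.645 + 1.282 = 2.927.
d_min = 2.927 × √(2/299) = 2.927 × 0.0818 = 0.239.

d_min ≈ 0.24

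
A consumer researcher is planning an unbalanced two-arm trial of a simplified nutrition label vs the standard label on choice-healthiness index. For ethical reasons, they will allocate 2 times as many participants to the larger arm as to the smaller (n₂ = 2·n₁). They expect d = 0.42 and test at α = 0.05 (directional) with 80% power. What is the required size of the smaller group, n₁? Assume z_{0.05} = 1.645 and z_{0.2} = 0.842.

n₁ = 53

With allocation ratio k = n₂/n₁ = 2, Var(x̄₁−x̄₂) = σ²(1/n₁ + 1/(k·n₁)) = σ²·(k+1)/(k·n₁).
So n₁ = (1 + 1/k)·((z_{α} + z_β)/d)² = 1.500 × (2.487/0.42)².
n₁ = 1.500 × 35.06 = 52.6.
Round up: n₁ = 53, giving n₂ = 2 × 53 = 106.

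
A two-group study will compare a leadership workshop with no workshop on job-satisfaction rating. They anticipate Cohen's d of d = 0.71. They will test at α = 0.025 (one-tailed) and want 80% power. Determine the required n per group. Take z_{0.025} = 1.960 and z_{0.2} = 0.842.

For two independent groups with equal n: n = 2·((z_{α} + z_β) / d)².
z_{α} + z_β = 1.960 + 0.842 = 2.802.
n = 2 × (2.802 / 0.71)² = 2 × 3.946² = 2 × 15.57 = 31.1.
Round up to the next whole participant.

n = 32 per group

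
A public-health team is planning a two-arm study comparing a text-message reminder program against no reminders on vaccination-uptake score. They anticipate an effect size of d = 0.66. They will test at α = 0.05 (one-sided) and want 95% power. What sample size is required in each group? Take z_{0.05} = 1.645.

n = 50 per group

For two independent groups with equal n: n = 2·((z_{α} + z_β) / d)².
z_{α} + z_β = 1.645 + 1.645 = 3.290.
n = 2 × (3.290 / 0.66)² = 2 × 4.985² = 2 × 24.85 = 49.7.
Round up to the next whole participant.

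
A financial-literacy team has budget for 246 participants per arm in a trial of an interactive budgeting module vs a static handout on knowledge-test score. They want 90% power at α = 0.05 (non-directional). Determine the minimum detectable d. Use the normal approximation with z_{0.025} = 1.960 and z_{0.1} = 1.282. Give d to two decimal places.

d_min ≈ 0.29

For two independent groups of n = 246 each: d_min = (z_{α/2} + z_β)·√(2/n).
z-sum = 1.960 + 1.282 = 3.242.
d_min = 3.242 × √(2/246) = 3.242 × 0.0902 = 0.292.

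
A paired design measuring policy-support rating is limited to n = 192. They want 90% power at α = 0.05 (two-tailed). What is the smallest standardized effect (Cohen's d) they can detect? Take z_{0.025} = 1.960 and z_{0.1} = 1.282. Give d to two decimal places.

d_min ≈ 0.23

For a single sample (or paired design) of n = 192: d_min = (z_{α/2} + z_β)/√n.
z-sum = 1.960 + 1.282 = 3.242.
d_min = 3.242 / √192 = 3.242 / 13.856 = 0.234.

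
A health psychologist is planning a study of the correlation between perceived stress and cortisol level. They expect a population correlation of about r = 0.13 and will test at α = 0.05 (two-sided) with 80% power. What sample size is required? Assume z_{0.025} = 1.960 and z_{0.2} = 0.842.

Fisher's z: C = ½·ln((1+r)/(1−r)) = ½·ln(1.2989) = 0.1307.
n = ((z_{α/2} + z_β)/C)² + 3.
(1.960 + 0.842) / 0.1307 = 2.802 / 0.1307 = 21.438.
n = 21.438² + 3 = 459.61 + 3 = 462.6.
Round up.

n = 463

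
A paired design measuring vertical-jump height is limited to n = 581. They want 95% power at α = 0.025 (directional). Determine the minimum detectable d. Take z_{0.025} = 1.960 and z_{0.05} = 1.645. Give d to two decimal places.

d_min ≈ 0.15

For a single sample (or paired design) of n = 581: d_min = (z_{α} + z_β)/√n.
z-sum = 1.960 + 1.645 = 3.605.
d_min = 3.605 / √581 = 3.605 / 24.104 = 0.150.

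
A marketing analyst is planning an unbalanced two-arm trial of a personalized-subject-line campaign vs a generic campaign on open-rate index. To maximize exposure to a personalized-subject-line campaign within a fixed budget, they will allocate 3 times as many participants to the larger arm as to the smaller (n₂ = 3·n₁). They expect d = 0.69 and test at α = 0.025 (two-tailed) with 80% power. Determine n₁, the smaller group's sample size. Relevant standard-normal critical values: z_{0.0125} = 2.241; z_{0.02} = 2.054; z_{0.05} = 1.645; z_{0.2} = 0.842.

n₁ = 27

With allocation ratio k = n₂/n₁ = 3, Var(x̄₁−x̄₂) = σ²(1/n₁ + 1/(k·n₁)) = σ²·(k+1)/(k·n₁).
So n₁ = (1 + 1/k)·((z_{α/2} + z_β)/d)² = 1.333 × (3.083/0.69)².
n₁ = 1.333 × 19.96 = 26.6.
Round up: n₁ = 27, giving n₂ = 3 × 27 = 81.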